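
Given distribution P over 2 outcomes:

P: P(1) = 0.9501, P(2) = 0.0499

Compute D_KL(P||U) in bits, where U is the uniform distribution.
0.7140 bits

U(i) = 1/2 for all i

D_KL(P||U) = Σ P(x) log₂(P(x) / (1/2))
           = Σ P(x) log₂(P(x)) + log₂(2)
           = log₂(2) - H(P)

H(P) = -Σ P(x) log₂(P(x)):
  -P(1)·log₂(P(1)) = -(0.9501)·log₂(0.9501) = 0.07016
  -P(2)·log₂(P(2)) = -(0.0499)·log₂(0.0499) = 0.21581
H(P) = 0.07016 + 0.21581 = 0.28597 bits

log₂(2) = 1.00000 bits

D_KL(P||U) = 1.00000 - 0.28597 = 0.71403 ≈ 0.7140 bits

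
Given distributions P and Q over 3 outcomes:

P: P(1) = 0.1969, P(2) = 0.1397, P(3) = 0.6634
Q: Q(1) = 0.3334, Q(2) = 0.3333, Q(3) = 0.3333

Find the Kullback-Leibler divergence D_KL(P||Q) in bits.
0.3339 bits

D_KL(P||Q) = Σ P(x) log₂(P(x)/Q(x))

Computing term by term:
  P(1)·log₂(P(1)/Q(1)) = 0.1969·log₂(0.1969/0.3334) = -0.14960
  P(2)·log₂(P(2)/Q(2)) = 0.1397·log₂(0.1397/0.3333) = -0.17525
  P(3)·log₂(P(3)/Q(3)) = 0.6634·log₂(0.6634/0.3333) = 0.65879

D_KL(P||Q) = -0.14960 - 0.17525 + 0.65879 = 0.33394 ≈ 0.3339 bits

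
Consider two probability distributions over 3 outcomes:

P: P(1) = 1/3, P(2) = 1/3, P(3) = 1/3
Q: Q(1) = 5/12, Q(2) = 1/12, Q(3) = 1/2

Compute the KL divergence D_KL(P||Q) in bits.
0.3644 bits

D_KL(P||Q) = Σ P(x) log₂(P(x)/Q(x))

Computing term by term:
  P(1)·log₂(P(1)/Q(1)) = (1/3)·log₂((1/3)/(5/12)) = -0.10731
  P(2)·log₂(P(2)/Q(2)) = (1/3)·log₂((1/3)/(1/12)) = 0.66667
  P(3)·log₂(P(3)/Q(3)) = (1/3)·log₂((1/3)/(1/2)) = -0.19499

D_KL(P||Q) = -0.10731 + 0.66667 - 0.19499 = 0.36437 ≈ 0.3644 bits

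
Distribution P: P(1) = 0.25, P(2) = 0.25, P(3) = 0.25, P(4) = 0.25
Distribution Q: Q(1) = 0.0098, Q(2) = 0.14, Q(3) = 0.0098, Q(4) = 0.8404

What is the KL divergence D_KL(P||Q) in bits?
2.1083 bits

D_KL(P||Q) = Σ P(x) log₂(P(x)/Q(x))

Computing term by term:
  P(1)·log₂(P(1)/Q(1)) = 0.25·log₂(0.25/0.0098) = 1.16825
  P(2)·log₂(P(2)/Q(2)) = 0.25·log₂(0.25/0.14) = 0.20913
  P(3)·log₂(P(3)/Q(3)) = 0.25·log₂(0.25/0.0098) = 1.16825
  P(4)·log₂(P(4)/Q(4)) = 0.25·log₂(0.25/0.8404) = -0.43729

D_KL(P||Q) = 1.16825 + 0.20913 + 1.16825 - 0.43729 = 2.10834 ≈ 2.1083 bits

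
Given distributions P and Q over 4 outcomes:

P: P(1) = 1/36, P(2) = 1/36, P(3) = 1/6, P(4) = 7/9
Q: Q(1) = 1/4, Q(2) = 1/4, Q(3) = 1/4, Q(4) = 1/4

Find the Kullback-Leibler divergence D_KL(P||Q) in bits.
1.0000 bits

D_KL(P||Q) = Σ P(x) log₂(P(x)/Q(x))

Computing term by term:
  P(1)·log₂(P(1)/Q(1)) = (1/36)·log₂((1/36)/(1/4)) = -0.08805
  P(2)·log₂(P(2)/Q(2)) = (1/36)·log₂((1/36)/(1/4)) = -0.08805
  P(3)·log₂(P(3)/Q(3)) = (1/6)·log₂((1/6)/(1/4)) = -0.09749
  P(4)·log₂(P(4)/Q(4)) = (7/9)·log₂((7/9)/(1/4)) = 1.27356

D_KL(P||Q) = -0.08805 - 0.08805 - 0.09749 + 1.27356 = 0.99997 ≈ 1.0000 bits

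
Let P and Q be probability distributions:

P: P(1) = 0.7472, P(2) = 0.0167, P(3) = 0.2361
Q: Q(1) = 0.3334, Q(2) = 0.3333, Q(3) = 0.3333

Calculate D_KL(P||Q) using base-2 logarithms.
0.6804 bits

D_KL(P||Q) = Σ P(x) log₂(P(x)/Q(x))

Computing term by term:
  P(1)·log₂(P(1)/Q(1)) = 0.7472·log₂(0.7472/0.3334) = 0.86992
  P(2)·log₂(P(2)/Q(2)) = 0.0167·log₂(0.0167/0.3333) = -0.07213
  P(3)·log₂(P(3)/Q(3)) = 0.2361·log₂(0.2361/0.3333) = -0.11744

D_KL(P||Q) = 0.86992 - 0.07213 - 0.11744 = 0.68035 ≈ 0.6804 bits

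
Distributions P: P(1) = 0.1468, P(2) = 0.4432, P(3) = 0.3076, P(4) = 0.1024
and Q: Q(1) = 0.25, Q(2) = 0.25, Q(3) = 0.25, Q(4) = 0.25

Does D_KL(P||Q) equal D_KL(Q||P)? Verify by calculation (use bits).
D_KL(P||Q) = 0.2135 bits, D_KL(Q||P) = 0.2327 bits. No — D_KL(P||Q) ≠ D_KL(Q||P) for this pair.

D_KL(P||Q) = Σ P(x) log₂(P(x)/Q(x))

Computing term by term:
  P(1)·log₂(P(1)/Q(1)) = 0.1468·log₂(0.1468/0.25) = -0.11275
  P(2)·log₂(P(2)/Q(2)) = 0.4432·log₂(0.4432/0.25) = 0.36610
  P(3)·log₂(P(3)/Q(3)) = 0.3076·log₂(0.3076/0.25) = 0.09201
  P(4)·log₂(P(4)/Q(4)) = 0.1024·log₂(0.1024/0.25) = -0.13186

D_KL(P||Q) = -0.11275 + 0.36610 + 0.09201 - 0.13186 = 0.21350 ≈ 0.2135 bits

D_KL(Q||P) = Σ Q(x) log₂(Q(x)/P(x))

Computing term by term:
  Q(1)·log₂(Q(1)/P(1)) = 0.25·log₂(0.25/0.1468) = 0.19202
  Q(2)·log₂(Q(2)/P(2)) = 0.25·log₂(0.25/0.4432) = -0.20651
  Q(3)·log₂(Q(3)/P(3)) = 0.25·log₂(0.25/0.3076) = -0.07478
  Q(4)·log₂(Q(4)/P(4)) = 0.25·log₂(0.25/0.1024) = 0.32193

D_KL(Q||P) = 0.19202 - 0.20651 - 0.07478 + 0.32193 = 0.23266 ≈ 0.2327 bits

These are NOT equal (difference: 0.0192 bits). KL divergence is asymmetric: D_KL(P||Q) ≠ D_KL(Q||P) in general.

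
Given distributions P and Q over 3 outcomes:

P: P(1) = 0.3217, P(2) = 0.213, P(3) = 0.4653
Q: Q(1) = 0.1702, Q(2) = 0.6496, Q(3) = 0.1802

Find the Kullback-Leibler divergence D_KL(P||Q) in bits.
0.5896 bits

D_KL(P||Q) = Σ P(x) log₂(P(x)/Q(x))

Computing term by term:
  P(1)·log₂(P(1)/Q(1)) = 0.3217·log₂(0.3217/0.1702) = 0.29548
  P(2)·log₂(P(2)/Q(2)) = 0.213·log₂(0.213/0.6496) = -0.34265
  P(3)·log₂(P(3)/Q(3)) = 0.4653·log₂(0.4653/0.1802) = 0.63679

D_KL(P||Q) = 0.29548 - 0.34265 + 0.63679 = 0.58962 ≈ 0.5896 bits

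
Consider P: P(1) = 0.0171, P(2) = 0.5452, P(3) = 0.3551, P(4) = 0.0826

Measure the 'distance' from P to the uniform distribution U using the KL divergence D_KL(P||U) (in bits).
0.5949 bits

U(i) = 1/4 for all i

D_KL(P||U) = Σ P(x) log₂(P(x) / (1/4))
           = Σ P(x) log₂(P(x)) + log₂(4)
           = log₂(4) - H(P)

H(P) = -Σ P(x) log₂(P(x)):
  -P(1)·log₂(P(1)) = -(0.0171)·log₂(0.0171) = 0.10037
  -P(2)·log₂(P(2)) = -(0.5452)·log₂(0.5452) = 0.47713
  -P(3)·log₂(P(3)) = -(0.3551)·log₂(0.3551) = 0.53041
  -P(4)·log₂(P(4)) = -(0.0826)·log₂(0.0826) = 0.29717
H(P) = 0.10037 + 0.47713 + 0.53041 + 0.29717 = 1.40508 bits

log₂(4) = 2.00000 bits

D_KL(P||U) = 2.00000 - 1.40508 = 0.59492 ≈ 0.5949 bits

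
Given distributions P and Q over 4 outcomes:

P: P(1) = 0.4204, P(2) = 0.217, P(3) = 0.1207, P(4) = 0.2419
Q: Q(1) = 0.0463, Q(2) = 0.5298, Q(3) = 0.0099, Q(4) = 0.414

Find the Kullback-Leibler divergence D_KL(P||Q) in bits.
1.3065 bits

D_KL(P||Q) = Σ P(x) log₂(P(x)/Q(x))

Computing term by term:
  P(1)·log₂(P(1)/Q(1)) = 0.4204·log₂(0.4204/0.0463) = 1.33800
  P(2)·log₂(P(2)/Q(2)) = 0.217·log₂(0.217/0.5298) = -0.27944
  P(3)·log₂(P(3)/Q(3)) = 0.1207·log₂(0.1207/0.0099) = 0.43547
  P(4)·log₂(P(4)/Q(4)) = 0.2419·log₂(0.2419/0.414) = -0.18753

D_KL(P||Q) = 1.33800 - 0.27944 + 0.43547 - 0.18753 = 1.30650 ≈ 1.3065 bits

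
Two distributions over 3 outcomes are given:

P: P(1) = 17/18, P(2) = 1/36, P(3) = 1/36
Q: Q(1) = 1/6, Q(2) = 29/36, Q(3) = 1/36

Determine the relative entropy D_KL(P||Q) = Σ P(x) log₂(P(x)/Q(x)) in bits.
2.2285 bits

D_KL(P||Q) = Σ P(x) log₂(P(x)/Q(x))

Computing term by term:
  P(1)·log₂(P(1)/Q(1)) = (17/18)·log₂((17/18)/(1/6)) = 2.36347
  P(2)·log₂(P(2)/Q(2)) = (1/36)·log₂((1/36)/(29/36)) = -0.13494
  P(3)·log₂(P(3)/Q(3)) = (1/36)·log₂((1/36)/(1/36)) = 0.00000

D_KL(P||Q) = 2.36347 - 0.13494 + 0.00000 = 2.22853 ≈ 2.2285 bits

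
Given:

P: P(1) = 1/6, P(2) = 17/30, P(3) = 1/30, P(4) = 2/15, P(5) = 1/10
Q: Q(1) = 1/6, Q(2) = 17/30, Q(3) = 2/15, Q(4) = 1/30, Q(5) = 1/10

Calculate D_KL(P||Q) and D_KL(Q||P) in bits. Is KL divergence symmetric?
D_KL(P||Q) = 0.2000 bits, D_KL(Q||P) = 0.2000 bits. The two values coincide for this particular pair, but no — KL divergence is not symmetric in general.

D_KL(P||Q) = Σ P(x) log₂(P(x)/Q(x))

Computing term by term:
  P(1)·log₂(P(1)/Q(1)) = (1/6)·log₂((1/6)/(1/6)) = 0.00000
  P(2)·log₂(P(2)/Q(2)) = (17/30)·log₂((17/30)/(17/30)) = 0.00000
  P(3)·log₂(P(3)/Q(3)) = (1/30)·log₂((1/30)/(2/15)) = -0.06667
  P(4)·log₂(P(4)/Q(4)) = (2/15)·log₂((2/15)/(1/30)) = 0.26667
  P(5)·log₂(P(5)/Q(5)) = (1/10)·log₂((1/10)/(1/10)) = 0.00000

D_KL(P||Q) = 0.00000 + 0.00000 - 0.06667 + 0.26667 + 0.00000 = 0.20000 ≈ 0.2000 bits

D_KL(Q||P) = Σ Q(x) log₂(Q(x)/P(x))

Computing term by term:
  Q(1)·log₂(Q(1)/P(1)) = (1/6)·log₂((1/6)/(1/6)) = 0.00000
  Q(2)·log₂(Q(2)/P(2)) = (17/30)·log₂((17/30)/(17/30)) = 0.00000
  Q(3)·log₂(Q(3)/P(3)) = (2/15)·log₂((2/15)/(1/30)) = 0.26667
  Q(4)·log₂(Q(4)/P(4)) = (1/30)·log₂((1/30)/(2/15)) = -0.06667
  Q(5)·log₂(Q(5)/P(5)) = (1/10)·log₂((1/10)/(1/10)) = 0.00000

D_KL(Q||P) = 0.00000 + 0.00000 + 0.26667 - 0.06667 + 0.00000 = 0.20000 ≈ 0.2000 bits

These ARE equal here. Q is P with outcomes relabeled (Q(3) = P(4), Q(4) = P(3)) by a relabeling that is its own inverse, so the two sums contain exactly the same terms in a different order. This is a special case — KL divergence is not symmetric in general: D_KL(P||Q) ≠ D_KL(Q||P) for most P, Q.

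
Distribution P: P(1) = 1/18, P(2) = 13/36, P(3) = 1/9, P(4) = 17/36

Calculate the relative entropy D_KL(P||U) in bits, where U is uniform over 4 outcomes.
0.3743 bits

U(i) = 1/4 for all i

D_KL(P||U) = Σ P(x) log₂(P(x) / (1/4))
           = Σ P(x) log₂(P(x)) + log₂(4)
           = log₂(4) - H(P)

H(P) = -Σ P(x) log₂(P(x)):
  -P(1)·log₂(P(1)) = -(1/18)·log₂(1/18) = 0.23166
  -P(2)·log₂(P(2)) = -(13/36)·log₂(13/36) = 0.53065
  -P(3)·log₂(P(3)) = -(1/9)·log₂(1/9) = 0.35221
  -P(4)·log₂(P(4)) = -(17/36)·log₂(17/36) = 0.51116
H(P) = 0.23166 + 0.53065 + 0.35221 + 0.51116 = 1.62568 bits

log₂(4) = 2.00000 bits

D_KL(P||U) = 2.00000 - 1.62568 = 0.37432 ≈ 0.3743 bits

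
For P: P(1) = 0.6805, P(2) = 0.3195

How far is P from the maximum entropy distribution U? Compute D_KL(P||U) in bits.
0.0962 bits

U(i) = 1/2 for all i

D_KL(P||U) = Σ P(x) log₂(P(x) / (1/2))
           = Σ P(x) log₂(P(x)) + log₂(2)
           = log₂(2) - H(P)

H(P) = -Σ P(x) log₂(P(x)):
  -P(1)·log₂(P(1)) = -(0.6805)·log₂(0.6805) = 0.37790
  -P(2)·log₂(P(2)) = -(0.3195)·log₂(0.3195) = 0.52593
H(P) = 0.37790 + 0.52593 = 0.90383 bits

log₂(2) = 1.00000 bits

D_KL(P||U) = 1.00000 - 0.90383 = 0.09617 ≈ 0.0962 bits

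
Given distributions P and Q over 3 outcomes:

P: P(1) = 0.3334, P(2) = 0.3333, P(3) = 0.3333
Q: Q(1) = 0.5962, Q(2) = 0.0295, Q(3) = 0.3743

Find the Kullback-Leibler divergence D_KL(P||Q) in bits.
0.8305 bits

D_KL(P||Q) = Σ P(x) log₂(P(x)/Q(x))

Computing term by term:
  P(1)·log₂(P(1)/Q(1)) = 0.3334·log₂(0.3334/0.5962) = -0.27957
  P(2)·log₂(P(2)/Q(2)) = 0.3333·log₂(0.3333/0.0295) = 1.16589
  P(3)·log₂(P(3)/Q(3)) = 0.3333·log₂(0.3333/0.3743) = -0.05579

D_KL(P||Q) = -0.27957 + 1.16589 - 0.05579 = 0.83053 ≈ 0.8305 bits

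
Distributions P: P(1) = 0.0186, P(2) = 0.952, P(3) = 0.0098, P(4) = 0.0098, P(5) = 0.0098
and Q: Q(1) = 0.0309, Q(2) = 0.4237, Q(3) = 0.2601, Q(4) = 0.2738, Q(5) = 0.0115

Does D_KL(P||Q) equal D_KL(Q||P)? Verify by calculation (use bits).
D_KL(P||Q) = 1.0025 bits, D_KL(Q||P) = 2.0761 bits. No — D_KL(P||Q) ≠ D_KL(Q||P) for this pair.

D_KL(P||Q) = Σ P(x) log₂(P(x)/Q(x))

Computing term by term:
  P(1)·log₂(P(1)/Q(1)) = 0.0186·log₂(0.0186/0.0309) = -0.01362
  P(2)·log₂(P(2)/Q(2)) = 0.952·log₂(0.952/0.4237) = 1.11186
  P(3)·log₂(P(3)/Q(3)) = 0.0098·log₂(0.0098/0.2601) = -0.04636
  P(4)·log₂(P(4)/Q(4)) = 0.0098·log₂(0.0098/0.2738) = -0.04708
  P(5)·log₂(P(5)/Q(5)) = 0.0098·log₂(0.0098/0.0115) = -0.00226

D_KL(P||Q) = -0.01362 + 1.11186 - 0.04636 - 0.04708 - 0.00226 = 1.00254 ≈ 1.0025 bits

D_KL(Q||P) = Σ Q(x) log₂(Q(x)/P(x))

Computing term by term:
  Q(1)·log₂(Q(1)/P(1)) = 0.0309·log₂(0.0309/0.0186) = 0.02263
  Q(2)·log₂(Q(2)/P(2)) = 0.4237·log₂(0.4237/0.952) = -0.49485
  Q(3)·log₂(Q(3)/P(3)) = 0.2601·log₂(0.2601/0.0098) = 1.23031
  Q(4)·log₂(Q(4)/P(4)) = 0.2738·log₂(0.2738/0.0098) = 1.31539
  Q(5)·log₂(Q(5)/P(5)) = 0.0115·log₂(0.0115/0.0098) = 0.00265

D_KL(Q||P) = 0.02263 - 0.49485 + 1.23031 + 1.31539 + 0.00265 = 2.07613 ≈ 2.0761 bits

These are NOT equal (difference: 1.0736 bits). KL divergence is asymmetric: D_KL(P||Q) ≠ D_KL(Q||P) in general.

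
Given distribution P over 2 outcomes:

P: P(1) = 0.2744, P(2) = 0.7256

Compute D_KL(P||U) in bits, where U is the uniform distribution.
0.1523 bits

U(i) = 1/2 for all i

D_KL(P||U) = Σ P(x) log₂(P(x) / (1/2))
           = Σ P(x) log₂(P(x)) + log₂(2)
           = log₂(2) - H(P)

H(P) = -Σ P(x) log₂(P(x)):
  -P(1)·log₂(P(1)) = -(0.2744)·log₂(0.2744) = 0.51193
  -P(2)·log₂(P(2)) = -(0.7256)·log₂(0.7256) = 0.33577
H(P) = 0.51193 + 0.33577 = 0.84770 bits

log₂(2) = 1.00000 bits

D_KL(P||U) = 1.00000 - 0.84770 = 0.15230 ≈ 0.1523 bits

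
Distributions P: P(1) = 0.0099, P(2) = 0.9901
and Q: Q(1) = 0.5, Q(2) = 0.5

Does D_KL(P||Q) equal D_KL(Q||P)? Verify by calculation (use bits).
D_KL(P||Q) = 0.9199 bits, D_KL(Q||P) = 2.3364 bits. No — D_KL(P||Q) ≠ D_KL(Q||P) for this pair.

D_KL(P||Q) = Σ P(x) log₂(P(x)/Q(x))

Computing term by term:
  P(1)·log₂(P(1)/Q(1)) = 0.0099·log₂(0.0099/0.5) = -0.05602
  P(2)·log₂(P(2)/Q(2)) = 0.9901·log₂(0.9901/0.5) = 0.97589

D_KL(P||Q) = -0.05602 + 0.97589 = 0.91987 ≈ 0.9199 bits

D_KL(Q||P) = Σ Q(x) log₂(Q(x)/P(x))

Computing term by term:
  Q(1)·log₂(Q(1)/P(1)) = 0.5·log₂(0.5/0.0099) = 2.82918
  Q(2)·log₂(Q(2)/P(2)) = 0.5·log₂(0.5/0.9901) = -0.49282

D_KL(Q||P) = 2.82918 - 0.49282 = 2.33636 ≈ 2.3364 bits

These are NOT equal (difference: 1.4165 bits). KL divergence is asymmetric: D_KL(P||Q) ≠ D_KL(Q||P) in general.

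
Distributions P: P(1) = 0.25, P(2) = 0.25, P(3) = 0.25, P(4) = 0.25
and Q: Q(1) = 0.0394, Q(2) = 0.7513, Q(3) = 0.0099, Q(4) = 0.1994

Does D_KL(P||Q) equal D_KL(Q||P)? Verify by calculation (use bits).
D_KL(P||Q) = 1.5157 bits, D_KL(Q||P) = 0.9765 bits. No — D_KL(P||Q) ≠ D_KL(Q||P) for this pair.

D_KL(P||Q) = Σ P(x) log₂(P(x)/Q(x))

Computing term by term:
  P(1)·log₂(P(1)/Q(1)) = 0.25·log₂(0.25/0.0394) = 0.66642
  P(2)·log₂(P(2)/Q(2)) = 0.25·log₂(0.25/0.7513) = -0.39687
  P(3)·log₂(P(3)/Q(3)) = 0.25·log₂(0.25/0.0099) = 1.16459
  P(4)·log₂(P(4)/Q(4)) = 0.25·log₂(0.25/0.1994) = 0.08157

D_KL(P||Q) = 0.66642 - 0.39687 + 1.16459 + 0.08157 = 1.51571 ≈ 1.5157 bits

D_KL(Q||P) = Σ Q(x) log₂(Q(x)/P(x))

Computing term by term:
  Q(1)·log₂(Q(1)/P(1)) = 0.0394·log₂(0.0394/0.25) = -0.10503
  Q(2)·log₂(Q(2)/P(2)) = 0.7513·log₂(0.7513/0.25) = 1.19266
  Q(3)·log₂(Q(3)/P(3)) = 0.0099·log₂(0.0099/0.25) = -0.04612
  Q(4)·log₂(Q(4)/P(4)) = 0.1994·log₂(0.1994/0.25) = -0.06506

D_KL(Q||P) = -0.10503 + 1.19266 - 0.04612 - 0.06506 = 0.97645 ≈ 0.9765 bits

These are NOT equal (difference: 0.5392 bits). KL divergence is asymmetric: D_KL(P||Q) ≠ D_KL(Q||P) in general.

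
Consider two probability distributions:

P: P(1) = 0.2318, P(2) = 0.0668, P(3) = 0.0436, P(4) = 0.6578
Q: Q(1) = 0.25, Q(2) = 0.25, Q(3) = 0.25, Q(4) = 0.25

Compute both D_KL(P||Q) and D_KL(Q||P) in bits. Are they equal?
D_KL(P||Q) = 0.6558 bits, D_KL(Q||P) = 0.7842 bits. No, they are not equal.

D_KL(P||Q) = Σ P(x) log₂(P(x)/Q(x))

Computing term by term:
  P(1)·log₂(P(1)/Q(1)) = 0.2318·log₂(0.2318/0.25) = -0.02528
  P(2)·log₂(P(2)/Q(2)) = 0.0668·log₂(0.0668/0.25) = -0.12719
  P(3)·log₂(P(3)/Q(3)) = 0.0436·log₂(0.0436/0.25) = -0.10985
  P(4)·log₂(P(4)/Q(4)) = 0.6578·log₂(0.6578/0.25) = 0.91811

D_KL(P||Q) = -0.02528 - 0.12719 - 0.10985 + 0.91811 = 0.65579 ≈ 0.6558 bits

D_KL(Q||P) = Σ Q(x) log₂(Q(x)/P(x))

Computing term by term:
  Q(1)·log₂(Q(1)/P(1)) = 0.25·log₂(0.25/0.2318) = 0.02726
  Q(2)·log₂(Q(2)/P(2)) = 0.25·log₂(0.25/0.0668) = 0.47600
  Q(3)·log₂(Q(3)/P(3)) = 0.25·log₂(0.25/0.0436) = 0.62988
  Q(4)·log₂(Q(4)/P(4)) = 0.25·log₂(0.25/0.6578) = -0.34893

D_KL(Q||P) = 0.02726 + 0.47600 + 0.62988 - 0.34893 = 0.78421 ≈ 0.7842 bits

These are NOT equal (difference: 0.1284 bits). KL divergence is asymmetric: D_KL(P||Q) ≠ D_KL(Q||P) in general.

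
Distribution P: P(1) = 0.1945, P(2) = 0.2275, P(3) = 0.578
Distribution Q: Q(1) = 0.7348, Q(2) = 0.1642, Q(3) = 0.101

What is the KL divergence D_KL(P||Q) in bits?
1.1887 bits

D_KL(P||Q) = Σ P(x) log₂(P(x)/Q(x))

Computing term by term:
  P(1)·log₂(P(1)/Q(1)) = 0.1945·log₂(0.1945/0.7348) = -0.37297
  P(2)·log₂(P(2)/Q(2)) = 0.2275·log₂(0.2275/0.1642) = 0.10702
  P(3)·log₂(P(3)/Q(3)) = 0.578·log₂(0.578/0.101) = 1.45466

D_KL(P||Q) = -0.37297 + 0.10702 + 1.45466 = 1.18871 ≈ 1.1887 bits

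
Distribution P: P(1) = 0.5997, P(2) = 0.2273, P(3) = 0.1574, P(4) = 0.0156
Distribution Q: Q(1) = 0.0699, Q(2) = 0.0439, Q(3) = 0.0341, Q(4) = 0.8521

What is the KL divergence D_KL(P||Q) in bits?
2.6561 bits

D_KL(P||Q) = Σ P(x) log₂(P(x)/Q(x))

Computing term by term:
  P(1)·log₂(P(1)/Q(1)) = 0.5997·log₂(0.5997/0.0699) = 1.85960
  P(2)·log₂(P(2)/Q(2)) = 0.2273·log₂(0.2273/0.0439) = 0.53922
  P(3)·log₂(P(3)/Q(3)) = 0.1574·log₂(0.1574/0.0341) = 0.34732
  P(4)·log₂(P(4)/Q(4)) = 0.0156·log₂(0.0156/0.8521) = -0.09003

D_KL(P||Q) = 1.85960 + 0.53922 + 0.34732 - 0.09003 = 2.65611 ≈ 2.6561 bits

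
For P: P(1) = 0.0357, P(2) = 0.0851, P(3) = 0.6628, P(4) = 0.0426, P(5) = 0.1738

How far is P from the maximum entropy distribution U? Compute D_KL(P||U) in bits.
0.8218 bits

U(i) = 1/5 for all i

D_KL(P||U) = Σ P(x) log₂(P(x) / (1/5))
           = Σ P(x) log₂(P(x)) + log₂(5)
           = log₂(5) - H(P)

H(P) = -Σ P(x) log₂(P(x)):
  -P(1)·log₂(P(1)) = -(0.0357)·log₂(0.0357) = 0.17164
  -P(2)·log₂(P(2)) = -(0.0851)·log₂(0.0851) = 0.30250
  -P(3)·log₂(P(3)) = -(0.6628)·log₂(0.6628) = 0.39328
  -P(4)·log₂(P(4)) = -(0.0426)·log₂(0.0426) = 0.19396
  -P(5)·log₂(P(5)) = -(0.1738)·log₂(0.1738) = 0.43876
H(P) = 0.17164 + 0.30250 + 0.39328 + 0.19396 + 0.43876 = 1.50014 bits

log₂(5) = 2.32193 bits

D_KL(P||U) = 2.32193 - 1.50014 = 0.82179 ≈ 0.8218 bits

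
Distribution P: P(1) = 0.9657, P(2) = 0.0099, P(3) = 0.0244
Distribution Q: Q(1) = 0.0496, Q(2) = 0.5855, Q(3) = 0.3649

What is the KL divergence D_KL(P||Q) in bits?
3.9828 bits

D_KL(P||Q) = Σ P(x) log₂(P(x)/Q(x))

Computing term by term:
  P(1)·log₂(P(1)/Q(1)) = 0.9657·log₂(0.9657/0.0496) = 4.13625
  P(2)·log₂(P(2)/Q(2)) = 0.0099·log₂(0.0099/0.5855) = -0.05827
  P(3)·log₂(P(3)/Q(3)) = 0.0244·log₂(0.0244/0.3649) = -0.09522

D_KL(P||Q) = 4.13625 - 0.05827 - 0.09522 = 3.98276 ≈ 3.9828 bits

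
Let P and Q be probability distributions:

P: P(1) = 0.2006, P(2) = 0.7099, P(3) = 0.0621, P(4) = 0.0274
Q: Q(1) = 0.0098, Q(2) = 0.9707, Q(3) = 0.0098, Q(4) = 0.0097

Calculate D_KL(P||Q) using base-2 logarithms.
0.7597 bits

D_KL(P||Q) = Σ P(x) log₂(P(x)/Q(x))

Computing term by term:
  P(1)·log₂(P(1)/Q(1)) = 0.2006·log₂(0.2006/0.0098) = 0.87369
  P(2)·log₂(P(2)/Q(2)) = 0.7099·log₂(0.7099/0.9707) = -0.32046
  P(3)·log₂(P(3)/Q(3)) = 0.0621·log₂(0.0621/0.0098) = 0.16542
  P(4)·log₂(P(4)/Q(4)) = 0.0274·log₂(0.0274/0.0097) = 0.04105

D_KL(P||Q) = 0.87369 - 0.32046 + 0.16542 + 0.04105 = 0.75970 ≈ 0.7597 bits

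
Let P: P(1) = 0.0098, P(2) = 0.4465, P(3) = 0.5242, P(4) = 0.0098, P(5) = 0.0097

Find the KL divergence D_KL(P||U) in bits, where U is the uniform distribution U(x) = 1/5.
1.1184 bits

U(i) = 1/5 for all i

D_KL(P||U) = Σ P(x) log₂(P(x) / (1/5))
           = Σ P(x) log₂(P(x)) + log₂(5)
           = log₂(5) - H(P)

H(P) = -Σ P(x) log₂(P(x)):
  -P(1)·log₂(P(1)) = -(0.0098)·log₂(0.0098) = 0.06540
  -P(2)·log₂(P(2)) = -(0.4465)·log₂(0.4465) = 0.51940
  -P(3)·log₂(P(3)) = -(0.5242)·log₂(0.5242) = 0.48846
  -P(4)·log₂(P(4)) = -(0.0098)·log₂(0.0098) = 0.06540
  -P(5)·log₂(P(5)) = -(0.0097)·log₂(0.0097) = 0.06487
H(P) = 0.06540 + 0.51940 + 0.48846 + 0.06540 + 0.06487 = 1.20353 bits

log₂(5) = 2.32193 bits

D_KL(P||U) = 2.32193 - 1.20353 = 1.11840 ≈ 1.1184 bits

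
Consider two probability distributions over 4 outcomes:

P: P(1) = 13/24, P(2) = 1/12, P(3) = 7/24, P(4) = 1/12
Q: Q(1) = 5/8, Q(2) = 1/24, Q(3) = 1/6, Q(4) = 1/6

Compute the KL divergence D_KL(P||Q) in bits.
0.1237 bits

D_KL(P||Q) = Σ P(x) log₂(P(x)/Q(x))

Computing term by term:
  P(1)·log₂(P(1)/Q(1)) = (13/24)·log₂((13/24)/(5/8)) = -0.11183
  P(2)·log₂(P(2)/Q(2)) = (1/12)·log₂((1/12)/(1/24)) = 0.08333
  P(3)·log₂(P(3)/Q(3)) = (7/24)·log₂((7/24)/(1/6)) = 0.23548
  P(4)·log₂(P(4)/Q(4)) = (1/12)·log₂((1/12)/(1/6)) = -0.08333

D_KL(P||Q) = -0.11183 + 0.08333 + 0.23548 - 0.08333 = 0.12365 ≈ 0.1237 bits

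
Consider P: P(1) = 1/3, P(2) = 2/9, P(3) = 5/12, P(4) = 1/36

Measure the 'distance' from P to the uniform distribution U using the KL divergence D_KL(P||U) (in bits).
0.3196 bits

U(i) = 1/4 for all i

D_KL(P||U) = Σ P(x) log₂(P(x) / (1/4))
           = Σ P(x) log₂(P(x)) + log₂(4)
           = log₂(4) - H(P)

H(P) = -Σ P(x) log₂(P(x)):
  -P(1)·log₂(P(1)) = -(1/3)·log₂(1/3) = 0.52832
  -P(2)·log₂(P(2)) = -(2/9)·log₂(2/9) = 0.48221
  -P(3)·log₂(P(3)) = -(5/12)·log₂(5/12) = 0.52626
  -P(4)·log₂(P(4)) = -(1/36)·log₂(1/36) = 0.14361
H(P) = 0.52832 + 0.48221 + 0.52626 + 0.14361 = 1.68040 bits

log₂(4) = 2.00000 bits

D_KL(P||U) = 2.00000 - 1.68040 = 0.31960 ≈ 0.3196 bits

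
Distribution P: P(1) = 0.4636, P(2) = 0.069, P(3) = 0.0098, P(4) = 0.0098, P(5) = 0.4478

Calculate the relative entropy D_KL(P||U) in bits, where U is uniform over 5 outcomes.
0.8918 bits

U(i) = 1/5 for all i

D_KL(P||U) = Σ P(x) log₂(P(x) / (1/5))
           = Σ P(x) log₂(P(x)) + log₂(5)
           = log₂(5) - H(P)

H(P) = -Σ P(x) log₂(P(x)):
  -P(1)·log₂(P(1)) = -(0.4636)·log₂(0.4636) = 0.51415
  -P(2)·log₂(P(2)) = -(0.069)·log₂(0.069) = 0.26615
  -P(3)·log₂(P(3)) = -(0.0098)·log₂(0.0098) = 0.06540
  -P(4)·log₂(P(4)) = -(0.0098)·log₂(0.0098) = 0.06540
  -P(5)·log₂(P(5)) = -(0.4478)·log₂(0.4478) = 0.51903
H(P) = 0.51415 + 0.26615 + 0.06540 + 0.06540 + 0.51903 = 1.43013 bits

log₂(5) = 2.32193 bits

D_KL(P||U) = 2.32193 - 1.43013 = 0.89180 ≈ 0.8918 bits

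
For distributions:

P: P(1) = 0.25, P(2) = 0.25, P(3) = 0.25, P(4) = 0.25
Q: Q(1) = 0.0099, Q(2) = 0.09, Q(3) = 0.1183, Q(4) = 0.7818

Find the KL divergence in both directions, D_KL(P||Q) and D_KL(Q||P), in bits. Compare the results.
D_KL(P||Q) = 1.3917 bits, D_KL(Q||P) = 0.9795 bits. D_KL(P||Q) is larger than D_KL(Q||P) by 0.4122 bits; the two directions differ.

D_KL(P||Q) = Σ P(x) log₂(P(x)/Q(x))

Computing term by term:
  P(1)·log₂(P(1)/Q(1)) = 0.25·log₂(0.25/0.0099) = 1.16459
  P(2)·log₂(P(2)/Q(2)) = 0.25·log₂(0.25/0.09) = 0.36848
  P(3)·log₂(P(3)/Q(3)) = 0.25·log₂(0.25/0.1183) = 0.26987
  P(4)·log₂(P(4)/Q(4)) = 0.25·log₂(0.25/0.7818) = -0.41122

D_KL(P||Q) = 1.16459 + 0.36848 + 0.26987 - 0.41122 = 1.39172 ≈ 1.3917 bits

D_KL(Q||P) = Σ Q(x) log₂(Q(x)/P(x))

Computing term by term:
  Q(1)·log₂(Q(1)/P(1)) = 0.0099·log₂(0.0099/0.25) = -0.04612
  Q(2)·log₂(Q(2)/P(2)) = 0.09·log₂(0.09/0.25) = -0.13265
  Q(3)·log₂(Q(3)/P(3)) = 0.1183·log₂(0.1183/0.25) = -0.12770
  Q(4)·log₂(Q(4)/P(4)) = 0.7818·log₂(0.7818/0.25) = 1.28596

D_KL(Q||P) = -0.04612 - 0.13265 - 0.12770 + 1.28596 = 0.97949 ≈ 0.9795 bits

These are NOT equal (difference: 0.4122 bits). KL divergence is asymmetric: D_KL(P||Q) ≠ D_KL(Q||P) in general.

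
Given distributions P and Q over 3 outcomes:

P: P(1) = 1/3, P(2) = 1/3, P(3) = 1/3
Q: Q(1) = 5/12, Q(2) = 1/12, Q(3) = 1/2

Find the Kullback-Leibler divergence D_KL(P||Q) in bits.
0.3644 bits

D_KL(P||Q) = Σ P(x) log₂(P(x)/Q(x))

Computing term by term:
  P(1)·log₂(P(1)/Q(1)) = (1/3)·log₂((1/3)/(5/12)) = -0.10731
  P(2)·log₂(P(2)/Q(2)) = (1/3)·log₂((1/3)/(1/12)) = 0.66667
  P(3)·log₂(P(3)/Q(3)) = (1/3)·log₂((1/3)/(1/2)) = -0.19499

D_KL(P||Q) = -0.10731 + 0.66667 - 0.19499 = 0.36437 ≈ 0.3644 bits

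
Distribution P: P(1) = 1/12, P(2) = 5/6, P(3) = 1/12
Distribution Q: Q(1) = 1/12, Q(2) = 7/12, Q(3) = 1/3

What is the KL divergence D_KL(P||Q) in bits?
0.2621 bits

D_KL(P||Q) = Σ P(x) log₂(P(x)/Q(x))

Computing term by term:
  P(1)·log₂(P(1)/Q(1)) = (1/12)·log₂((1/12)/(1/12)) = 0.00000
  P(2)·log₂(P(2)/Q(2)) = (5/6)·log₂((5/6)/(7/12)) = 0.42881
  P(3)·log₂(P(3)/Q(3)) = (1/12)·log₂((1/12)/(1/3)) = -0.16667

D_KL(P||Q) = 0.00000 + 0.42881 - 0.16667 = 0.26214 ≈ 0.2621 bits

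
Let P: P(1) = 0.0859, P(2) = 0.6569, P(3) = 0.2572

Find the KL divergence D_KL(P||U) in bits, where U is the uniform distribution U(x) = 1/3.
0.3787 bits

U(i) = 1/3 for all i

D_KL(P||U) = Σ P(x) log₂(P(x) / (1/3))
           = Σ P(x) log₂(P(x)) + log₂(3)
           = log₂(3) - H(P)

H(P) = -Σ P(x) log₂(P(x)):
  -P(1)·log₂(P(1)) = -(0.0859)·log₂(0.0859) = 0.30419
  -P(2)·log₂(P(2)) = -(0.6569)·log₂(0.6569) = 0.39825
  -P(3)·log₂(P(3)) = -(0.2572)·log₂(0.2572) = 0.50386
H(P) = 0.30419 + 0.39825 + 0.50386 = 1.20630 bits

log₂(3) = 1.58496 bits

D_KL(P||U) = 1.58496 - 1.20630 = 0.37866 ≈ 0.3787 bits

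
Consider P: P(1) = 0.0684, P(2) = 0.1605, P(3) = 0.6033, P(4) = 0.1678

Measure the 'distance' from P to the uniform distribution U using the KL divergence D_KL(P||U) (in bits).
0.4397 bits

U(i) = 1/4 for all i

D_KL(P||U) = Σ P(x) log₂(P(x) / (1/4))
           = Σ P(x) log₂(P(x)) + log₂(4)
           = log₂(4) - H(P)

H(P) = -Σ P(x) log₂(P(x)):
  -P(1)·log₂(P(1)) = -(0.0684)·log₂(0.0684) = 0.26470
  -P(2)·log₂(P(2)) = -(0.1605)·log₂(0.1605) = 0.42362
  -P(3)·log₂(P(3)) = -(0.6033)·log₂(0.6033) = 0.43984
  -P(4)·log₂(P(4)) = -(0.1678)·log₂(0.1678) = 0.43212
H(P) = 0.26470 + 0.42362 + 0.43984 + 0.43212 = 1.56028 bits

log₂(4) = 2.00000 bits

D_KL(P||U) = 2.00000 - 1.56028 = 0.43972 ≈ 0.4397 bits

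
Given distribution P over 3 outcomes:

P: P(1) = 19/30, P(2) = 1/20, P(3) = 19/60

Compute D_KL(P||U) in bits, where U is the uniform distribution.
0.4262 bits

U(i) = 1/3 for all i

D_KL(P||U) = Σ P(x) log₂(P(x) / (1/3))
           = Σ P(x) log₂(P(x)) + log₂(3)
           = log₂(3) - H(P)

H(P) = -Σ P(x) log₂(P(x)):
  -P(1)·log₂(P(1)) = -(19/30)·log₂(19/30) = 0.41734
  -P(2)·log₂(P(2)) = -(1/20)·log₂(1/20) = 0.21610
  -P(3)·log₂(P(3)) = -(19/60)·log₂(19/60) = 0.52534
H(P) = 0.41734 + 0.21610 + 0.52534 = 1.15878 bits

log₂(3) = 1.58496 bits

D_KL(P||U) = 1.58496 - 1.15878 = 0.42618 ≈ 0.4262 bits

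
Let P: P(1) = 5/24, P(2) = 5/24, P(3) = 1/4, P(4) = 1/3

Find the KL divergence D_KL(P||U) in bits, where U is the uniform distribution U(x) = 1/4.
0.0287 bits

U(i) = 1/4 for all i

D_KL(P||U) = Σ P(x) log₂(P(x) / (1/4))
           = Σ P(x) log₂(P(x)) + log₂(4)
           = log₂(4) - H(P)

H(P) = -Σ P(x) log₂(P(x)):
  -P(1)·log₂(P(1)) = -(5/24)·log₂(5/24) = 0.47147
  -P(2)·log₂(P(2)) = -(5/24)·log₂(5/24) = 0.47147
  -P(3)·log₂(P(3)) = -(1/4)·log₂(1/4) = 0.50000
  -P(4)·log₂(P(4)) = -(1/3)·log₂(1/3) = 0.52832
H(P) = 0.47147 + 0.47147 + 0.50000 + 0.52832 = 1.97126 bits

log₂(4) = 2.00000 bits

D_KL(P||U) = 2.00000 - 1.97126 = 0.02874 ≈ 0.0287 bits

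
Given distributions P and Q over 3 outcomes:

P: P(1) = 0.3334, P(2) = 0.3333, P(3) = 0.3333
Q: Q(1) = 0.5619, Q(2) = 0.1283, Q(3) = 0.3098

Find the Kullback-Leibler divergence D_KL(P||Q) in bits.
0.2431 bits

D_KL(P||Q) = Σ P(x) log₂(P(x)/Q(x))

Computing term by term:
  P(1)·log₂(P(1)/Q(1)) = 0.3334·log₂(0.3334/0.5619) = -0.25107
  P(2)·log₂(P(2)/Q(2)) = 0.3333·log₂(0.3333/0.1283) = 0.45905
  P(3)·log₂(P(3)/Q(3)) = 0.3333·log₂(0.3333/0.3098) = 0.03516

D_KL(P||Q) = -0.25107 + 0.45905 + 0.03516 = 0.24314 ≈ 0.2431 bits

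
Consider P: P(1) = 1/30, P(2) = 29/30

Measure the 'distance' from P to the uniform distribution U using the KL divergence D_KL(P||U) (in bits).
0.7892 bits

U(i) = 1/2 for all i

D_KL(P||U) = Σ P(x) log₂(P(x) / (1/2))
           = Σ P(x) log₂(P(x)) + log₂(2)
           = log₂(2) - H(P)

H(P) = -Σ P(x) log₂(P(x)):
  -P(1)·log₂(P(1)) = -(1/30)·log₂(1/30) = 0.16356
  -P(2)·log₂(P(2)) = -(29/30)·log₂(29/30) = 0.04728
H(P) = 0.16356 + 0.04728 = 0.21084 bits

log₂(2) = 1.00000 bits

D_KL(P||U) = 1.00000 - 0.21084 = 0.78916 ≈ 0.7892 bits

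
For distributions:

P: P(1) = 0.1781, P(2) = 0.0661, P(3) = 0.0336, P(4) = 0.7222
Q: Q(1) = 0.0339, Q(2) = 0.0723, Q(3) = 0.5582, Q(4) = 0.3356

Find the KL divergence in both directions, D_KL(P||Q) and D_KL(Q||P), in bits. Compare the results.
D_KL(P||Q) = 1.0800 bits, D_KL(Q||P) = 1.8202 bits. D_KL(Q||P) is larger than D_KL(P||Q) by 0.7402 bits; the two directions differ.

D_KL(P||Q) = Σ P(x) log₂(P(x)/Q(x))

Computing term by term:
  P(1)·log₂(P(1)/Q(1)) = 0.1781·log₂(0.1781/0.0339) = 0.42625
  P(2)·log₂(P(2)/Q(2)) = 0.0661·log₂(0.0661/0.0723) = -0.00855
  P(3)·log₂(P(3)/Q(3)) = 0.0336·log₂(0.0336/0.5582) = -0.13622
  P(4)·log₂(P(4)/Q(4)) = 0.7222·log₂(0.7222/0.3356) = 0.79850

D_KL(P||Q) = 0.42625 - 0.00855 - 0.13622 + 0.79850 = 1.07998 ≈ 1.0800 bits

D_KL(Q||P) = Σ Q(x) log₂(Q(x)/P(x))

Computing term by term:
  Q(1)·log₂(Q(1)/P(1)) = 0.0339·log₂(0.0339/0.1781) = -0.08113
  Q(2)·log₂(Q(2)/P(2)) = 0.0723·log₂(0.0723/0.0661) = 0.00935
  Q(3)·log₂(Q(3)/P(3)) = 0.5582·log₂(0.5582/0.0336) = 2.26308
  Q(4)·log₂(Q(4)/P(4)) = 0.3356·log₂(0.3356/0.7222) = -0.37106

D_KL(Q||P) = -0.08113 + 0.00935 + 2.26308 - 0.37106 = 1.82024 ≈ 1.8202 bits

These are NOT equal (difference: 0.7402 bits). KL divergence is asymmetric: D_KL(P||Q) ≠ D_KL(Q||P) in general.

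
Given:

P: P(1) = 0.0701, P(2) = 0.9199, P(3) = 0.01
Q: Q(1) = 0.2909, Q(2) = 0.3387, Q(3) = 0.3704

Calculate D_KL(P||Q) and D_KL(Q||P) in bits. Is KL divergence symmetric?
D_KL(P||Q) = 1.1300 bits, D_KL(Q||P) = 2.0392 bits. No, KL divergence is not symmetric.

D_KL(P||Q) = Σ P(x) log₂(P(x)/Q(x))

Computing term by term:
  P(1)·log₂(P(1)/Q(1)) = 0.0701·log₂(0.0701/0.2909) = -0.14392
  P(2)·log₂(P(2)/Q(2)) = 0.9199·log₂(0.9199/0.3387) = 1.32601
  P(3)·log₂(P(3)/Q(3)) = 0.01·log₂(0.01/0.3704) = -0.05211

D_KL(P||Q) = -0.14392 + 1.32601 - 0.05211 = 1.12998 ≈ 1.1300 bits

D_KL(Q||P) = Σ Q(x) log₂(Q(x)/P(x))

Computing term by term:
  Q(1)·log₂(Q(1)/P(1)) = 0.2909·log₂(0.2909/0.0701) = 0.59723
  Q(2)·log₂(Q(2)/P(2)) = 0.3387·log₂(0.3387/0.9199) = -0.48823
  Q(3)·log₂(Q(3)/P(3)) = 0.3704·log₂(0.3704/0.01) = 1.93016

D_KL(Q||P) = 0.59723 - 0.48823 + 1.93016 = 2.03916 ≈ 2.0392 bits

These are NOT equal (difference: 0.9092 bits). KL divergence is asymmetric: D_KL(P||Q) ≠ D_KL(Q||P) in general.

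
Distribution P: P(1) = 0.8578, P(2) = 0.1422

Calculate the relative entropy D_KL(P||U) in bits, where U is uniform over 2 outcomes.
0.4100 bits

U(i) = 1/2 for all i

D_KL(P||U) = Σ P(x) log₂(P(x) / (1/2))
           = Σ P(x) log₂(P(x)) + log₂(2)
           = log₂(2) - H(P)

H(P) = -Σ P(x) log₂(P(x)):
  -P(1)·log₂(P(1)) = -(0.8578)·log₂(0.8578) = 0.18982
  -P(2)·log₂(P(2)) = -(0.1422)·log₂(0.1422) = 0.40015
H(P) = 0.18982 + 0.40015 = 0.58997 bits

log₂(2) = 1.00000 bits

D_KL(P||U) = 1.00000 - 0.58997 = 0.41003 ≈ 0.4100 bits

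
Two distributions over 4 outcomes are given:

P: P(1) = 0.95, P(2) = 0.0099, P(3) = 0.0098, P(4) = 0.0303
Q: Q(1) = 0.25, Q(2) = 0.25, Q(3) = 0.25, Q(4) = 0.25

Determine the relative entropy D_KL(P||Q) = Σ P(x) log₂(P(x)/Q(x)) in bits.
1.6455 bits

D_KL(P||Q) = Σ P(x) log₂(P(x)/Q(x))

Computing term by term:
  P(1)·log₂(P(1)/Q(1)) = 0.95·log₂(0.95/0.25) = 1.82970
  P(2)·log₂(P(2)/Q(2)) = 0.0099·log₂(0.0099/0.25) = -0.04612
  P(3)·log₂(P(3)/Q(3)) = 0.0098·log₂(0.0098/0.25) = -0.04580
  P(4)·log₂(P(4)/Q(4)) = 0.0303·log₂(0.0303/0.25) = -0.09225

D_KL(P||Q) = 1.82970 - 0.04612 - 0.04580 - 0.09225 = 1.64553 ≈ 1.6455 bits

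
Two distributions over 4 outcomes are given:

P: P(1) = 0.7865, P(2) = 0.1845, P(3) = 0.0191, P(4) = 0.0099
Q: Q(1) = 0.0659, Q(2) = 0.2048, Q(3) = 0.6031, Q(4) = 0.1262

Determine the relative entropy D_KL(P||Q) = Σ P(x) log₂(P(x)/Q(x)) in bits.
2.6541 bits

D_KL(P||Q) = Σ P(x) log₂(P(x)/Q(x))

Computing term by term:
  P(1)·log₂(P(1)/Q(1)) = 0.7865·log₂(0.7865/0.0659) = 2.81339
  P(2)·log₂(P(2)/Q(2)) = 0.1845·log₂(0.1845/0.2048) = -0.02778
  P(3)·log₂(P(3)/Q(3)) = 0.0191·log₂(0.0191/0.6031) = -0.09513
  P(4)·log₂(P(4)/Q(4)) = 0.0099·log₂(0.0099/0.1262) = -0.03635

D_KL(P||Q) = 2.81339 - 0.02778 - 0.09513 - 0.03635 = 2.65413 ≈ 2.6541 bits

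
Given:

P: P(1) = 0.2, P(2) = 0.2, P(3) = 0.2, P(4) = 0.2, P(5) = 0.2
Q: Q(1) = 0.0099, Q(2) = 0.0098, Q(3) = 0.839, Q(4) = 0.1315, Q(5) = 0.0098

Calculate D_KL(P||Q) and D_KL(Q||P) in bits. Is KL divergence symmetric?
D_KL(P||Q) = 2.3150 bits, D_KL(Q||P) = 1.5279 bits. No, KL divergence is not symmetric.

D_KL(P||Q) = Σ P(x) log₂(P(x)/Q(x))

Computing term by term:
  P(1)·log₂(P(1)/Q(1)) = 0.2·log₂(0.2/0.0099) = 0.86729
  P(2)·log₂(P(2)/Q(2)) = 0.2·log₂(0.2/0.0098) = 0.87021
  P(3)·log₂(P(3)/Q(3)) = 0.2·log₂(0.2/0.839) = -0.41373
  P(4)·log₂(P(4)/Q(4)) = 0.2·log₂(0.2/0.1315) = 0.12099
  P(5)·log₂(P(5)/Q(5)) = 0.2·log₂(0.2/0.0098) = 0.87021

D_KL(P||Q) = 0.86729 + 0.87021 - 0.41373 + 0.12099 + 0.87021 = 2.31497 ≈ 2.3150 bits

D_KL(Q||P) = Σ Q(x) log₂(Q(x)/P(x))

Computing term by term:
  Q(1)·log₂(Q(1)/P(1)) = 0.0099·log₂(0.0099/0.2) = -0.04293
  Q(2)·log₂(Q(2)/P(2)) = 0.0098·log₂(0.0098/0.2) = -0.04264
  Q(3)·log₂(Q(3)/P(3)) = 0.839·log₂(0.839/0.2) = 1.73561
  Q(4)·log₂(Q(4)/P(4)) = 0.1315·log₂(0.1315/0.2) = -0.07955
  Q(5)·log₂(Q(5)/P(5)) = 0.0098·log₂(0.0098/0.2) = -0.04264

D_KL(Q||P) = -0.04293 - 0.04264 + 1.73561 - 0.07955 - 0.04264 = 1.52785 ≈ 1.5279 bits

These are NOT equal (difference: 0.7871 bits). KL divergence is asymmetric: D_KL(P||Q) ≠ D_KL(Q||P) in general.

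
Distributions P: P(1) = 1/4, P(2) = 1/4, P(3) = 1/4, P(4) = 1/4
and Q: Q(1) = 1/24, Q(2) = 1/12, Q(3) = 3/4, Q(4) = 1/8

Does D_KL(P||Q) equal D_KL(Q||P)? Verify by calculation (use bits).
D_KL(P||Q) = 0.8962 bits, D_KL(Q||P) = 0.8239 bits. No — D_KL(P||Q) ≠ D_KL(Q||P) for this pair.

D_KL(P||Q) = Σ P(x) log₂(P(x)/Q(x))

Computing term by term:
  P(1)·log₂(P(1)/Q(1)) = (1/4)·log₂((1/4)/(1/24)) = 0.64624
  P(2)·log₂(P(2)/Q(2)) = (1/4)·log₂((1/4)/(1/12)) = 0.39624
  P(3)·log₂(P(3)/Q(3)) = (1/4)·log₂((1/4)/(3/4)) = -0.39624
  P(4)·log₂(P(4)/Q(4)) = (1/4)·log₂((1/4)/(1/8)) = 0.25000

D_KL(P||Q) = 0.64624 + 0.39624 - 0.39624 + 0.25000 = 0.89624 ≈ 0.8962 bits

D_KL(Q||P) = Σ Q(x) log₂(Q(x)/P(x))

Computing term by term:
  Q(1)·log₂(Q(1)/P(1)) = (1/24)·log₂((1/24)/(1/4)) = -0.10771
  Q(2)·log₂(Q(2)/P(2)) = (1/12)·log₂((1/12)/(1/4)) = -0.13208
  Q(3)·log₂(Q(3)/P(3)) = (3/4)·log₂((3/4)/(1/4)) = 1.18872
  Q(4)·log₂(Q(4)/P(4)) = (1/8)·log₂((1/8)/(1/4)) = -0.12500

D_KL(Q||P) = -0.10771 - 0.13208 + 1.18872 - 0.12500 = 0.82393 ≈ 0.8239 bits

These are NOT equal (difference: 0.0723 bits). KL divergence is asymmetric: D_KL(P||Q) ≠ D_KL(Q||P) in general.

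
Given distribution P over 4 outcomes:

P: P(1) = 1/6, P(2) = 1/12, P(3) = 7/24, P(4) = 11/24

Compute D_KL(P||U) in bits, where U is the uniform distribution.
0.2361 bits

U(i) = 1/4 for all i

D_KL(P||U) = Σ P(x) log₂(P(x) / (1/4))
           = Σ P(x) log₂(P(x)) + log₂(4)
           = log₂(4) - H(P)

H(P) = -Σ P(x) log₂(P(x)):
  -P(1)·log₂(P(1)) = -(1/6)·log₂(1/6) = 0.43083
  -P(2)·log₂(P(2)) = -(1/12)·log₂(1/12) = 0.29875
  -P(3)·log₂(P(3)) = -(7/24)·log₂(7/24) = 0.51847
  -P(4)·log₂(P(4)) = -(11/24)·log₂(11/24) = 0.51587
H(P) = 0.43083 + 0.29875 + 0.51847 + 0.51587 = 1.76392 bits

log₂(4) = 2.00000 bits

D_KL(P||U) = 2.00000 - 1.76392 = 0.23608 ≈ 0.2361 bits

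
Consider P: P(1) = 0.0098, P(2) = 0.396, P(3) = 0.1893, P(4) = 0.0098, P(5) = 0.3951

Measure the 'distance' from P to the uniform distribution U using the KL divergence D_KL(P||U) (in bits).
0.6780 bits

U(i) = 1/5 for all i

D_KL(P||U) = Σ P(x) log₂(P(x) / (1/5))
           = Σ P(x) log₂(P(x)) + log₂(5)
           = log₂(5) - H(P)

H(P) = -Σ P(x) log₂(P(x)):
  -P(1)·log₂(P(1)) = -(0.0098)·log₂(0.0098) = 0.06540
  -P(2)·log₂(P(2)) = -(0.396)·log₂(0.396) = 0.52923
  -P(3)·log₂(P(3)) = -(0.1893)·log₂(0.1893) = 0.45456
  -P(4)·log₂(P(4)) = -(0.0098)·log₂(0.0098) = 0.06540
  -P(5)·log₂(P(5)) = -(0.3951)·log₂(0.3951) = 0.52932
H(P) = 0.06540 + 0.52923 + 0.45456 + 0.06540 + 0.52932 = 1.64391 bits

log₂(5) = 2.32193 bits

D_KL(P||U) = 2.32193 - 1.64391 = 0.67802 ≈ 0.6780 bits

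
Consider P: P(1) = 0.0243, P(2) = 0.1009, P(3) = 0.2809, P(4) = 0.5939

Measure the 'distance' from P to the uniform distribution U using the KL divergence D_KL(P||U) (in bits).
0.5748 bits

U(i) = 1/4 for all i

D_KL(P||U) = Σ P(x) log₂(P(x) / (1/4))
           = Σ P(x) log₂(P(x)) + log₂(4)
           = log₂(4) - H(P)

H(P) = -Σ P(x) log₂(P(x)):
  -P(1)·log₂(P(1)) = -(0.0243)·log₂(0.0243) = 0.13032
  -P(2)·log₂(P(2)) = -(0.1009)·log₂(0.1009) = 0.33388
  -P(3)·log₂(P(3)) = -(0.2809)·log₂(0.2809) = 0.51457
  -P(4)·log₂(P(4)) = -(0.5939)·log₂(0.5939) = 0.44644
H(P) = 0.13032 + 0.33388 + 0.51457 + 0.44644 = 1.42521 bits

log₂(4) = 2.00000 bits

D_KL(P||U) = 2.00000 - 1.42521 = 0.57479 ≈ 0.5748 bits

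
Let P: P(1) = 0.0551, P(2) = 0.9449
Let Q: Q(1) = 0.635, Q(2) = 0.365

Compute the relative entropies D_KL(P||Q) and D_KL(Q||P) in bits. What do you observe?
D_KL(P||Q) = 1.1023 bits, D_KL(Q||P) = 1.7385 bits. The two directions give different values (D_KL(Q||P) exceeds D_KL(P||Q) by 0.6362 bits): KL divergence is asymmetric.

D_KL(P||Q) = Σ P(x) log₂(P(x)/Q(x))

Computing term by term:
  P(1)·log₂(P(1)/Q(1)) = 0.0551·log₂(0.0551/0.635) = -0.19432
  P(2)·log₂(P(2)/Q(2)) = 0.9449·log₂(0.9449/0.365) = 1.29665

D_KL(P||Q) = -0.19432 + 1.29665 = 1.10233 ≈ 1.1023 bits

D_KL(Q||P) = Σ Q(x) log₂(Q(x)/P(x))

Computing term by term:
  Q(1)·log₂(Q(1)/P(1)) = 0.635·log₂(0.635/0.0551) = 2.23941
  Q(2)·log₂(Q(2)/P(2)) = 0.365·log₂(0.365/0.9449) = -0.50088

D_KL(Q||P) = 2.23941 - 0.50088 = 1.73853 ≈ 1.7385 bits

These are NOT equal (difference: 0.6362 bits). KL divergence is asymmetric: D_KL(P||Q) ≠ D_KL(Q||P) in general.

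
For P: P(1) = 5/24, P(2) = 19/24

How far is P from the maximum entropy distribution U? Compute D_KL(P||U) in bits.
0.2617 bits

U(i) = 1/2 for all i

D_KL(P||U) = Σ P(x) log₂(P(x) / (1/2))
           = Σ P(x) log₂(P(x)) + log₂(2)
           = log₂(2) - H(P)

H(P) = -Σ P(x) log₂(P(x)):
  -P(1)·log₂(P(1)) = -(5/24)·log₂(5/24) = 0.47147
  -P(2)·log₂(P(2)) = -(19/24)·log₂(19/24) = 0.26682
H(P) = 0.47147 + 0.26682 = 0.73829 bits

log₂(2) = 1.00000 bits

D_KL(P||U) = 1.00000 - 0.73829 = 0.26171 ≈ 0.2617 bits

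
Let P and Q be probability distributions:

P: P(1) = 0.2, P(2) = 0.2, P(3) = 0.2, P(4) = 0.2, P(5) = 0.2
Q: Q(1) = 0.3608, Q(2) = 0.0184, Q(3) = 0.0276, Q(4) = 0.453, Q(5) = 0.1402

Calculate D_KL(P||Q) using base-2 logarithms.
0.9563 bits

D_KL(P||Q) = Σ P(x) log₂(P(x)/Q(x))

Computing term by term:
  P(1)·log₂(P(1)/Q(1)) = 0.2·log₂(0.2/0.3608) = -0.17024
  P(2)·log₂(P(2)/Q(2)) = 0.2·log₂(0.2/0.0184) = 0.68844
  P(3)·log₂(P(3)/Q(3)) = 0.2·log₂(0.2/0.0276) = 0.57145
  P(4)·log₂(P(4)/Q(4)) = 0.2·log₂(0.2/0.453) = -0.23590
  P(5)·log₂(P(5)/Q(5)) = 0.2·log₂(0.2/0.1402) = 0.10250

D_KL(P||Q) = -0.17024 + 0.68844 + 0.57145 - 0.23590 + 0.10250 = 0.95625 ≈ 0.9563 bits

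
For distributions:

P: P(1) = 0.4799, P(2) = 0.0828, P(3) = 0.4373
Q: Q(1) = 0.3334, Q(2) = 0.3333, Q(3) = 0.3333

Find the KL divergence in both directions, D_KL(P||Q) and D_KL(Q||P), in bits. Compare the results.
D_KL(P||Q) = 0.2572 bits, D_KL(Q||P) = 0.3639 bits. D_KL(Q||P) is larger than D_KL(P||Q) by 0.1067 bits; the two directions differ.

D_KL(P||Q) = Σ P(x) log₂(P(x)/Q(x))

Computing term by term:
  P(1)·log₂(P(1)/Q(1)) = 0.4799·log₂(0.4799/0.3334) = 0.25218
  P(2)·log₂(P(2)/Q(2)) = 0.0828·log₂(0.0828/0.3333) = -0.16636
  P(3)·log₂(P(3)/Q(3)) = 0.4373·log₂(0.4373/0.3333) = 0.17134

D_KL(P||Q) = 0.25218 - 0.16636 + 0.17134 = 0.25716 ≈ 0.2572 bits

D_KL(Q||P) = Σ Q(x) log₂(Q(x)/P(x))

Computing term by term:
  Q(1)·log₂(Q(1)/P(1)) = 0.3334·log₂(0.3334/0.4799) = -0.17519
  Q(2)·log₂(Q(2)/P(2)) = 0.3333·log₂(0.3333/0.0828) = 0.66964
  Q(3)·log₂(Q(3)/P(3)) = 0.3333·log₂(0.3333/0.4373) = -0.13059

D_KL(Q||P) = -0.17519 + 0.66964 - 0.13059 = 0.36386 ≈ 0.3639 bits

These are NOT equal (difference: 0.1067 bits). KL divergence is asymmetric: D_KL(P||Q) ≠ D_KL(Q||P) in general.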